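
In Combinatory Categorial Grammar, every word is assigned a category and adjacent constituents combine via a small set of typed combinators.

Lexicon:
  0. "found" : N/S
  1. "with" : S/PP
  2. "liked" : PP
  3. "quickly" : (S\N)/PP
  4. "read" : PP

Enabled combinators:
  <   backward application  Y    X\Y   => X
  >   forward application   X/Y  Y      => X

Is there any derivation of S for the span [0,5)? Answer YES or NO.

YES

[0,5] S   <
  [0,3] N   >
    [0,1] "found" : N/S
    [1,3] S   >
      [1,2] "with" : S/PP
      [2,3] "liked" : PP
  [3,5] S\N   >
    [3,4] "quickly" : (S\N)/PP
    [4,5] "read" : PP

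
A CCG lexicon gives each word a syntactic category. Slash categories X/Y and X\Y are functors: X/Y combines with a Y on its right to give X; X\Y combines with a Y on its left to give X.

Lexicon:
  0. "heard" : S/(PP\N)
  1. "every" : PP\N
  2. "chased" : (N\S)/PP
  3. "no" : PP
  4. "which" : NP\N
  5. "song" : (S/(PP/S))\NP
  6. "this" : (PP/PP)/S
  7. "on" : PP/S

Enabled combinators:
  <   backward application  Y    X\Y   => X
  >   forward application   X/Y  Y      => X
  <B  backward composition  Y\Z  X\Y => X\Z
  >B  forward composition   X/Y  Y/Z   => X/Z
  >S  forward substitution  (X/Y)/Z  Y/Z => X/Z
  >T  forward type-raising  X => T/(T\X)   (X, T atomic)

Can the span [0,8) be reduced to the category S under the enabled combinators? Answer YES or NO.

YES

[0,8] S   >
  [0,6] S/(PP/S)   <
    [0,5] NP   <
      [0,2] S   >
        [0,1] "heard" : S/(PP\N)
        [1,2] "every" : PP\N
      [2,5] NP\S   <B
        [2,4] N\S   >
          [2,3] "chased" : (N\S)/PP
          [3,4] "no" : PP
        [4,5] "which" : NP\N
    [5,6] "song" : (S/(PP/S))\NP
  [6,8] PP/S   >S
    [6,7] "this" : (PP/PP)/S
    [7,8] "on" : PP/S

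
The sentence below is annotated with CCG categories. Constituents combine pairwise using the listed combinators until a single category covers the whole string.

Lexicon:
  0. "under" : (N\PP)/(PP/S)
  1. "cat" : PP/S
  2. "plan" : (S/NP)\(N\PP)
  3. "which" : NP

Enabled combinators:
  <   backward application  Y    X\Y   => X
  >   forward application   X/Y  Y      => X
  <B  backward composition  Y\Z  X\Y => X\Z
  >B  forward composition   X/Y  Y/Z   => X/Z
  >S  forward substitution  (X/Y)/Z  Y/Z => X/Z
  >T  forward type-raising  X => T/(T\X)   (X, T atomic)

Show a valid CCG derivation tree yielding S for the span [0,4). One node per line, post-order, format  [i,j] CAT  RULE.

[0,1] (N\PP)/(PP/S)  lex  "under"
[1,2] PP/S  lex  "cat"
[0,2] N\PP  >  k=1
[2,3] (S/NP)\(N\PP)  lex  "plan"
[0,3] S/NP  <  k=2
[3,4] NP  lex  "which"
[0,4] S  >  k=3

[0,4] S   >
  [0,3] S/NP   <
    [0,2] N\PP   >
      [0,1] "under" : (N\PP)/(PP/S)
      [1,2] "cat" : PP/S
    [2,3] "plan" : (S/NP)\(N\PP)
  [3,4] "which" : NP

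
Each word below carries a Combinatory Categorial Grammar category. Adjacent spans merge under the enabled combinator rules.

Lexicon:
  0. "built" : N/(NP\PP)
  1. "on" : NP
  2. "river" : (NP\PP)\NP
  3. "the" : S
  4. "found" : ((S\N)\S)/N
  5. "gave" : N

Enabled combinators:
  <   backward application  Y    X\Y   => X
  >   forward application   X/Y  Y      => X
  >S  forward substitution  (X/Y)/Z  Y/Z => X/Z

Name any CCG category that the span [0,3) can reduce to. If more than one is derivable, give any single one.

N

[0,6] S   <
  [0,3] N   >
    [0,1] "built" : N/(NP\PP)
    [1,3] NP\PP   <
      [1,2] "on" : NP
      [2,3] "river" : (NP\PP)\NP
  [3,6] S\N   <
    [3,4] "the" : S
    [4,6] (S\N)\S   >
      [4,5] "found" : ((S\N)\S)/N
      [5,6] "gave" : N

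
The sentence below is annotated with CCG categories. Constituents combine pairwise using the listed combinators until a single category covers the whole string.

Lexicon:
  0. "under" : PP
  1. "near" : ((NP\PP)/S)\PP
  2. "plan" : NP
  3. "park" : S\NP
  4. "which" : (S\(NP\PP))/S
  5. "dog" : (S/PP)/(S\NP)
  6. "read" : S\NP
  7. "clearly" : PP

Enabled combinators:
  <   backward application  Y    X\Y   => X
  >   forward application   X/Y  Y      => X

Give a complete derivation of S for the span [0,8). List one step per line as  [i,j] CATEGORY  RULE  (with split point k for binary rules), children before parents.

[0,8] S   <
  [0,4] NP\PP   >
    [0,2] (NP\PP)/S   <
      [0,1] "under" : PP
      [1,2] "near" : ((NP\PP)/S)\PP
    [2,4] S   <
      [2,3] "plan" : NP
      [3,4] "park" : S\NP
  [4,8] S\(NP\PP)   >
    [4,5] "which" : (S\(NP\PP))/S
    [5,8] S   >
      [5,7] S/PP   >
        [5,6] "dog" : (S/PP)/(S\NP)
        [6,7] "read" : S\NP
      [7,8] "clearly" : PP

[0,1] PP  lex  "under"
[1,2] ((NP\PP)/S)\PP  lex  "near"
[0,2] (NP\PP)/S  <  k=1
[2,3] NP  lex  "plan"
[3,4] S\NP  lex  "park"
[2,4] S  <  k=3
[0,4] NP\PP  >  k=2
[4,5] (S\(NP\PP))/S  lex  "which"
[5,6] (S/PP)/(S\NP)  lex  "dog"
[6,7] S\NP  lex  "read"
[5,7] S/PP  >  k=6
[7,8] PP  lex  "clearly"
[5,8] S  >  k=7
[4,8] S\(NP\PP)  >  k=5
[0,8] S  <  k=4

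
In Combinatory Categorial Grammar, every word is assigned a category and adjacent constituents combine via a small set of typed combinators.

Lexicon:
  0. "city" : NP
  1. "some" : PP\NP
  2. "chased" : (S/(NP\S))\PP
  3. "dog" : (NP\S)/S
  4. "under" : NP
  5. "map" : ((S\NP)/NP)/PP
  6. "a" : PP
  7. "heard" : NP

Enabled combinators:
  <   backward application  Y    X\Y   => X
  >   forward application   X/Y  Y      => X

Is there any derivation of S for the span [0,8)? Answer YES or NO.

YES

[0,8] S   >
  [0,3] S/(NP\S)   <
    [0,2] PP   <
      [0,1] "city" : NP
      [1,2] "some" : PP\NP
    [2,3] "chased" : (S/(NP\S))\PP
  [3,8] NP\S   >
    [3,4] "dog" : (NP\S)/S
    [4,8] S   <
      [4,5] "under" : NP
      [5,8] S\NP   >
        [5,7] (S\NP)/NP   >
          [5,6] "map" : ((S\NP)/NP)/PP
          [6,7] "a" : PP
        [7,8] "heard" : NP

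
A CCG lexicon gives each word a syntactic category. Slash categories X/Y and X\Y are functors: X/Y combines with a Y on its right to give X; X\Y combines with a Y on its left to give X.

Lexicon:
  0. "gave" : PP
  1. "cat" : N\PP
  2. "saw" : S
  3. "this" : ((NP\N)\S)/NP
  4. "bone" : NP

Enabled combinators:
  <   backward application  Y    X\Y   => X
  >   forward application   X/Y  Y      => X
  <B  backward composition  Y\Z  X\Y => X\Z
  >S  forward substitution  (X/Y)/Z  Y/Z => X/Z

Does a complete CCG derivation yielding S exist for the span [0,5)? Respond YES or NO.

PP N\PP S ((NP\N)\S)/NP NP
CKY chart[0,5] = {NP}; S ∉ chart

NO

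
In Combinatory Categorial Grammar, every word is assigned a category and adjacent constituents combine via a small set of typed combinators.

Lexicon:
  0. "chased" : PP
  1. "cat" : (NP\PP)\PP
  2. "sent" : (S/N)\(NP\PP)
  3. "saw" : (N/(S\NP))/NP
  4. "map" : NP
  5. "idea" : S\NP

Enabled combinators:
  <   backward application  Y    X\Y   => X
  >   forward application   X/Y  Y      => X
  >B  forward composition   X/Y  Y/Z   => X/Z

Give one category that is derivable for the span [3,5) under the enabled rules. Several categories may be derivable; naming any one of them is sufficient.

[0,6] S   >
  [0,3] S/N   <
    [0,2] NP\PP   <
      [0,1] "chased" : PP
      [1,2] "cat" : (NP\PP)\PP
    [2,3] "sent" : (S/N)\(NP\PP)
  [3,6] N   >
    [3,5] N/(S\NP)   >
      [3,4] "saw" : (N/(S\NP))/NP
      [4,5] "map" : NP
    [5,6] "idea" : S\NP

N/(S\NP)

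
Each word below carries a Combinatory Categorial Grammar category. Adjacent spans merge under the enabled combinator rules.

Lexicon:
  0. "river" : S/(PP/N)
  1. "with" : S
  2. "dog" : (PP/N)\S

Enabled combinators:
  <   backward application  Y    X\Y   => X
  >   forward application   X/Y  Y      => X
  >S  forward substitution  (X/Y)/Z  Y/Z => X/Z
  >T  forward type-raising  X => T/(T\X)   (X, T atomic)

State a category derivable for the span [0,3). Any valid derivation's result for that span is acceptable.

S

[0,3] S   >
  [0,1] "river" : S/(PP/N)
  [1,3] PP/N   <
    [1,2] "with" : S
    [2,3] "dog" : (PP/N)\S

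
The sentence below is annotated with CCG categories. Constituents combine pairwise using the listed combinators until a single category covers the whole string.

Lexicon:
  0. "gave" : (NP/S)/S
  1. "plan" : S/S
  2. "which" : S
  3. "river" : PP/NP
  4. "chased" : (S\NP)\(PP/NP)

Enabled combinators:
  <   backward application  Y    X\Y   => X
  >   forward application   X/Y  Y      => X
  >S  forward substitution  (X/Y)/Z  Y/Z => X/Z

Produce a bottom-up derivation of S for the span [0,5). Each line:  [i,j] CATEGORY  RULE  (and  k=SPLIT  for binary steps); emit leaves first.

[0,1] (NP/S)/S  lex  "gave"
[1,2] S/S  lex  "plan"
[0,2] NP/S  >S  k=1
[2,3] S  lex  "which"
[0,3] NP  >  k=2
[3,4] PP/NP  lex  "river"
[4,5] (S\NP)\(PP/NP)  lex  "chased"
[3,5] S\NP  <  k=4
[0,5] S  <  k=3

[0,5] S   <
  [0,3] NP   >
    [0,2] NP/S   >S
      [0,1] "gave" : (NP/S)/S
      [1,2] "plan" : S/S
    [2,3] "which" : S
  [3,5] S\NP   <
    [3,4] "river" : PP/NP
    [4,5] "chased" : (S\NP)\(PP/NP)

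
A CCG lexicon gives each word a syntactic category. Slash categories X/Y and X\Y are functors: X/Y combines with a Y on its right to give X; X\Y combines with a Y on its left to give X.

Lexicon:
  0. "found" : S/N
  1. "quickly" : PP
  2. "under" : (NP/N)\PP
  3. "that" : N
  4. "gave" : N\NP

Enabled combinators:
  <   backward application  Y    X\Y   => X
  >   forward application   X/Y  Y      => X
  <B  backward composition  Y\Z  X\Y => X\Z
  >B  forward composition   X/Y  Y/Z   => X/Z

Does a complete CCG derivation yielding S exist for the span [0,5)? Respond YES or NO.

YES

[0,5] S   >
  [0,1] "found" : S/N
  [1,5] N   <
    [1,4] NP   >
      [1,3] NP/N   <
        [1,2] "quickly" : PP
        [2,3] "under" : (NP/N)\PP
      [3,4] "that" : N
    [4,5] "gave" : N\NP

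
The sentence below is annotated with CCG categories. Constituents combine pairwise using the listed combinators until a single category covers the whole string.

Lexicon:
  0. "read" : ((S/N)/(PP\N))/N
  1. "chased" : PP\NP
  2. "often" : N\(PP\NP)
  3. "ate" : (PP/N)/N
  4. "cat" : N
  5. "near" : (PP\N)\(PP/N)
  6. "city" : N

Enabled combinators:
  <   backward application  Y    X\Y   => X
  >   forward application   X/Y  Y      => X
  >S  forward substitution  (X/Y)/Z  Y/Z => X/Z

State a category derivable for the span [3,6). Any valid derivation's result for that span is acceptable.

[0,7] S   >
  [0,6] S/N   >
    [0,3] (S/N)/(PP\N)   >
      [0,1] "read" : ((S/N)/(PP\N))/N
      [1,3] N   <
        [1,2] "chased" : PP\NP
        [2,3] "often" : N\(PP\NP)
    [3,6] PP\N   <
      [3,5] PP/N   >
        [3,4] "ate" : (PP/N)/N
        [4,5] "cat" : N
      [5,6] "near" : (PP\N)\(PP/N)
  [6,7] "city" : N

PP\N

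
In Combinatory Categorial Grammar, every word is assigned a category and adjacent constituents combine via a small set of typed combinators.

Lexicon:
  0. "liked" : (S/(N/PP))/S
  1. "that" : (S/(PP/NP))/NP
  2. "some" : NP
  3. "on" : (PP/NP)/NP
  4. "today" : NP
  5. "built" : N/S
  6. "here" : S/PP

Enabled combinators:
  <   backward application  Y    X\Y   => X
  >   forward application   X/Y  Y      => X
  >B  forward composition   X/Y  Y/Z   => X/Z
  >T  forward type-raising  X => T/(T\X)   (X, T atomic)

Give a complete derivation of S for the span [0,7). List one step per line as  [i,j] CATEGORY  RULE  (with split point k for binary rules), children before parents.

[0,7] S   >
  [0,5] S/(N/PP)   >
    [0,1] "liked" : (S/(N/PP))/S
    [1,5] S   >
      [1,3] S/(PP/NP)   >
        [1,2] "that" : (S/(PP/NP))/NP
        [2,3] "some" : NP
      [3,5] PP/NP   >
        [3,4] "on" : (PP/NP)/NP
        [4,5] "today" : NP
  [5,7] N/PP   >B
    [5,6] "built" : N/S
    [6,7] "here" : S/PP

[0,1] (S/(N/PP))/S  lex  "liked"
[1,2] (S/(PP/NP))/NP  lex  "that"
[2,3] NP  lex  "some"
[1,3] S/(PP/NP)  >  k=2
[3,4] (PP/NP)/NP  lex  "on"
[4,5] NP  lex  "today"
[3,5] PP/NP  >  k=4
[1,5] S  >  k=3
[0,5] S/(N/PP)  >  k=1
[5,6] N/S  lex  "built"
[6,7] S/PP  lex  "here"
[5,7] N/PP  >B  k=6
[0,7] S  >  k=5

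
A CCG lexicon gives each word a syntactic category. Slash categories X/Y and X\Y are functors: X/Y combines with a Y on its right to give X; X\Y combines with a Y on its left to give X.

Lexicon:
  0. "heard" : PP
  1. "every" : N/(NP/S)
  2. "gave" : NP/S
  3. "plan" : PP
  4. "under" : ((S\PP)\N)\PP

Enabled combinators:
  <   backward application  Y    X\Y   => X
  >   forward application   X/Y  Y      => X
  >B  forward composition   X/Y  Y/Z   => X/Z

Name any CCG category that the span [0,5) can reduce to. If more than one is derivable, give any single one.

S

[0,5] S   <
  [0,1] "heard" : PP
  [1,5] S\PP   <
    [1,3] N   >
      [1,2] "every" : N/(NP/S)
      [2,3] "gave" : NP/S
    [3,5] (S\PP)\N   <
      [3,4] "plan" : PP
      [4,5] "under" : ((S\PP)\N)\PP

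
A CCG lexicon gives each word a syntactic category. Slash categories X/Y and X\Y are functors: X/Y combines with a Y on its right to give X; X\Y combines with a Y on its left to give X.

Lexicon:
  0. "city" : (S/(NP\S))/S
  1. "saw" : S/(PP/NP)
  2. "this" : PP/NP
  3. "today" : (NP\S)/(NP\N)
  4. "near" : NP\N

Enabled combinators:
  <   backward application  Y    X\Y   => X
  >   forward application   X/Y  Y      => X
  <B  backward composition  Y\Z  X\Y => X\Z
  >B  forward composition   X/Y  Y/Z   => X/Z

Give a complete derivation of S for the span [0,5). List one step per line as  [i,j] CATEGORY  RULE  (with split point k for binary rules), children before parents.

[0,5] S   >
  [0,3] S/(NP\S)   >
    [0,1] "city" : (S/(NP\S))/S
    [1,3] S   >
      [1,2] "saw" : S/(PP/NP)
      [2,3] "this" : PP/NP
  [3,5] NP\S   >
    [3,4] "today" : (NP\S)/(NP\N)
    [4,5] "near" : NP\N

[0,1] (S/(NP\S))/S  lex  "city"
[1,2] S/(PP/NP)  lex  "saw"
[2,3] PP/NP  lex  "this"
[1,3] S  >  k=2
[0,3] S/(NP\S)  >  k=1
[3,4] (NP\S)/(NP\N)  lex  "today"
[4,5] NP\N  lex  "near"
[3,5] NP\S  >  k=4
[0,5] S  >  k=3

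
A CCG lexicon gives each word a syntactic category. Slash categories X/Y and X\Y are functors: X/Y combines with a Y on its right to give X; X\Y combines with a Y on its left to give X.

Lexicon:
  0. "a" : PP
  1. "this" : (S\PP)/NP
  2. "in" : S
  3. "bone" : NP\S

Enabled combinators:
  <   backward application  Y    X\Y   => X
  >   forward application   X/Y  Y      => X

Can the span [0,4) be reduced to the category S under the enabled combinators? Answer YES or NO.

YES

[0,4] S   <
  [0,1] "a" : PP
  [1,4] S\PP   >
    [1,2] "this" : (S\PP)/NP
    [2,4] NP   <
      [2,3] "in" : S
      [3,4] "bone" : NP\S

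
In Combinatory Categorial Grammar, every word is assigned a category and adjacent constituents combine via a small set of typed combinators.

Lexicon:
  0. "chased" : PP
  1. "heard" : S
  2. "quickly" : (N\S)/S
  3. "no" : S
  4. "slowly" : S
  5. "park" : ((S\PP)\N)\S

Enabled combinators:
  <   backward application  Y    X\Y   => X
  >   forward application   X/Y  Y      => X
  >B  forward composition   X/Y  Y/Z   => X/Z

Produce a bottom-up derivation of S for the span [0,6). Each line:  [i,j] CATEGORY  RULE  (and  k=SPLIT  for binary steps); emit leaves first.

[0,1] PP  lex  "chased"
[1,2] S  lex  "heard"
[2,3] (N\S)/S  lex  "quickly"
[3,4] S  lex  "no"
[2,4] N\S  >  k=3
[1,4] N  <  k=2
[4,5] S  lex  "slowly"
[5,6] ((S\PP)\N)\S  lex  "park"
[4,6] (S\PP)\N  <  k=5
[1,6] S\PP  <  k=4
[0,6] S  <  k=1

[0,6] S   <
  [0,1] "chased" : PP
  [1,6] S\PP   <
    [1,4] N   <
      [1,2] "heard" : S
      [2,4] N\S   >
        [2,3] "quickly" : (N\S)/S
        [3,4] "no" : S
    [4,6] (S\PP)\N   <
      [4,5] "slowly" : S
      [5,6] "park" : ((S\PP)\N)\S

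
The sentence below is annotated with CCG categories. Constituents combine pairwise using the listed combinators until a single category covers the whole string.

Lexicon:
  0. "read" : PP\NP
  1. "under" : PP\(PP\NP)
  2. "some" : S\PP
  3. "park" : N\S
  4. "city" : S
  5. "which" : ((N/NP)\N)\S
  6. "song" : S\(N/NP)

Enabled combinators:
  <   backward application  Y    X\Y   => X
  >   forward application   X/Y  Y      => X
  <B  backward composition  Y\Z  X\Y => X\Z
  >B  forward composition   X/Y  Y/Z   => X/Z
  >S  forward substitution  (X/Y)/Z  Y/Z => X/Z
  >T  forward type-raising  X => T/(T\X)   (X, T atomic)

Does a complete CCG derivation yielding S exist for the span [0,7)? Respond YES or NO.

[0,7] S   <
  [0,4] N   <
    [0,2] PP   <
      [0,1] "read" : PP\NP
      [1,2] "under" : PP\(PP\NP)
    [2,4] N\PP   <B
      [2,3] "some" : S\PP
      [3,4] "park" : N\S
  [4,7] S\N   <B
    [4,6] (N/NP)\N   <
      [4,5] "city" : S
      [5,6] "which" : ((N/NP)\N)\S
    [6,7] "song" : S\(N/NP)

YES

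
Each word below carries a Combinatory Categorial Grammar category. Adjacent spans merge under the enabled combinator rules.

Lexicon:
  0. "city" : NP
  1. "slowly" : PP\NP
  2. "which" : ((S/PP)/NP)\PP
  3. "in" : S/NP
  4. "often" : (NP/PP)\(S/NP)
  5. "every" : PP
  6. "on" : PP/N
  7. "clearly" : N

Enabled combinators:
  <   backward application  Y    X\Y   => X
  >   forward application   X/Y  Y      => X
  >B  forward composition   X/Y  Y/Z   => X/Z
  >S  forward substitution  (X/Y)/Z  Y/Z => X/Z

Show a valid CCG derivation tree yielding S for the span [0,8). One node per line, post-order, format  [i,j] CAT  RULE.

[0,8] S   >
  [0,6] S/PP   >
    [0,3] (S/PP)/NP   <
      [0,2] PP   <
        [0,1] "city" : NP
        [1,2] "slowly" : PP\NP
      [2,3] "which" : ((S/PP)/NP)\PP
    [3,6] NP   >
      [3,5] NP/PP   <
        [3,4] "in" : S/NP
        [4,5] "often" : (NP/PP)\(S/NP)
      [5,6] "every" : PP
  [6,8] PP   >
    [6,7] "on" : PP/N
    [7,8] "clearly" : N

[0,1] NP  lex  "city"
[1,2] PP\NP  lex  "slowly"
[0,2] PP  <  k=1
[2,3] ((S/PP)/NP)\PP  lex  "which"
[0,3] (S/PP)/NP  <  k=2
[3,4] S/NP  lex  "in"
[4,5] (NP/PP)\(S/NP)  lex  "often"
[3,5] NP/PP  <  k=4
[5,6] PP  lex  "every"
[3,6] NP  >  k=5
[0,6] S/PP  >  k=3
[6,7] PP/N  lex  "on"
[7,8] N  lex  "clearly"
[6,8] PP  >  k=7
[0,8] S  >  k=6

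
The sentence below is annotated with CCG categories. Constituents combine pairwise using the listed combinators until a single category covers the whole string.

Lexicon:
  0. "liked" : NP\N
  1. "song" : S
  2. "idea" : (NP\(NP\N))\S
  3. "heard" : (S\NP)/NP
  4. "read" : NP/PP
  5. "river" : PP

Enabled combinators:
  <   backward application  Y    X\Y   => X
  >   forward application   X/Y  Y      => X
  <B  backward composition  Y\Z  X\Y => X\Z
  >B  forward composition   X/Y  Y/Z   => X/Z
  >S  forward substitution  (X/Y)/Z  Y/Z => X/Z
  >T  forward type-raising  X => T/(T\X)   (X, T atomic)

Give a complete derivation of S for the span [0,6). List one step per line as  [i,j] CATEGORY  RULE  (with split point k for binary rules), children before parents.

[0,6] S   <
  [0,3] NP   <
    [0,1] "liked" : NP\N
    [1,3] NP\(NP\N)   <
      [1,2] "song" : S
      [2,3] "idea" : (NP\(NP\N))\S
  [3,6] S\NP   >
    [3,4] "heard" : (S\NP)/NP
    [4,6] NP   >
      [4,5] "read" : NP/PP
      [5,6] "river" : PP

[0,1] NP\N  lex  "liked"
[1,2] S  lex  "song"
[2,3] (NP\(NP\N))\S  lex  "idea"
[1,3] NP\(NP\N)  <  k=2
[0,3] NP  <  k=1
[3,4] (S\NP)/NP  lex  "heard"
[4,5] NP/PP  lex  "read"
[5,6] PP  lex  "river"
[4,6] NP  >  k=5
[3,6] S\NP  >  k=4
[0,6] S  <  k=3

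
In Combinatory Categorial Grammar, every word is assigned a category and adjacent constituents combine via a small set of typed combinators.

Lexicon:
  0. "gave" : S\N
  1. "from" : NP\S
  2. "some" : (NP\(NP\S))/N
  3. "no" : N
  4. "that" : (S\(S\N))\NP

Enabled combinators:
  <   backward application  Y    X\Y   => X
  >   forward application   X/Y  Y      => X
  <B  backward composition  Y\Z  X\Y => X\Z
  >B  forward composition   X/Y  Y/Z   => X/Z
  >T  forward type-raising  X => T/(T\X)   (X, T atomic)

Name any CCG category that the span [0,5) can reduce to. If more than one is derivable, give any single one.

S

[0,5] S   <
  [0,1] "gave" : S\N
  [1,5] S\(S\N)   <
    [1,4] NP   <
      [1,2] "from" : NP\S
      [2,4] NP\(NP\S)   >
        [2,3] "some" : (NP\(NP\S))/N
        [3,4] "no" : N
    [4,5] "that" : (S\(S\N))\NP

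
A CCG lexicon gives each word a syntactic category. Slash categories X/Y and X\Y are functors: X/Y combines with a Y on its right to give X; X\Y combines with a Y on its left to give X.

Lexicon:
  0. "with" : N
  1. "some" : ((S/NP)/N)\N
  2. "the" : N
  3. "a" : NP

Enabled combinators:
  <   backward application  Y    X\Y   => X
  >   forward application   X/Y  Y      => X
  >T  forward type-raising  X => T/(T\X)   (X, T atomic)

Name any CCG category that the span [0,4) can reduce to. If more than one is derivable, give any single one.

[0,4] S   >
  [0,3] S/NP   >
    [0,2] (S/NP)/N   <
      [0,1] "with" : N
      [1,2] "some" : ((S/NP)/N)\N
    [2,3] "the" : N
  [3,4] "a" : NP

S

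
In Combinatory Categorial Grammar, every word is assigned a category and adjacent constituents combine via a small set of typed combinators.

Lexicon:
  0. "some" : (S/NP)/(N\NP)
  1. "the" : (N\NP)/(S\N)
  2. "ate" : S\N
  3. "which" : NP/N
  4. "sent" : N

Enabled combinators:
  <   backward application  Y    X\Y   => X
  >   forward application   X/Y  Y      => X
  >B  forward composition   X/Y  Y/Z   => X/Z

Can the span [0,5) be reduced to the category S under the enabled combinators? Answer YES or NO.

[0,5] S   >
  [0,3] S/NP   >
    [0,1] "some" : (S/NP)/(N\NP)
    [1,3] N\NP   >
      [1,2] "the" : (N\NP)/(S\N)
      [2,3] "ate" : S\N
  [3,5] NP   >
    [3,4] "which" : NP/N
    [4,5] "sent" : N

YES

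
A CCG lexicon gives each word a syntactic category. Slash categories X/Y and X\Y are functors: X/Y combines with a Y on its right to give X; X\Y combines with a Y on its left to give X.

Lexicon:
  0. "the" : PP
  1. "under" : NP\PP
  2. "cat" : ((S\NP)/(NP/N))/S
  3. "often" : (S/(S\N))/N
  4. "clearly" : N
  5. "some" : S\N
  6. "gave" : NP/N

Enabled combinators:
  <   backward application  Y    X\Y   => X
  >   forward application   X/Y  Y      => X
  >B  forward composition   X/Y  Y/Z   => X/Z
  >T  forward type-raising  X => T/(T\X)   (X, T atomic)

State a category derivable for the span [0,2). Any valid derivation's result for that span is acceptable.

[0,7] S   <
  [0,2] NP   <
    [0,1] "the" : PP
    [1,2] "under" : NP\PP
  [2,7] S\NP   >
    [2,6] (S\NP)/(NP/N)   >
      [2,3] "cat" : ((S\NP)/(NP/N))/S
      [3,6] S   >
        [3,5] S/(S\N)   >
          [3,4] "often" : (S/(S\N))/N
          [4,5] "clearly" : N
        [5,6] "some" : S\N
    [6,7] "gave" : NP/N

NP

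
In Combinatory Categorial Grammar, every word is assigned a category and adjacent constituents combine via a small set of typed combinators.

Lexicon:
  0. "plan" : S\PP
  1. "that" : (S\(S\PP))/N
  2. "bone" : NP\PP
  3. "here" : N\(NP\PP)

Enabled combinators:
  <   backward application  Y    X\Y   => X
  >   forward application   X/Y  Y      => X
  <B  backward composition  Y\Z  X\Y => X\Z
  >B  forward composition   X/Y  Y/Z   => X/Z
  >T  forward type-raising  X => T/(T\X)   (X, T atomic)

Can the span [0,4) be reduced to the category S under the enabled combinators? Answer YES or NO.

YES

[0,4] S   <
  [0,1] "plan" : S\PP
  [1,4] S\(S\PP)   >
    [1,2] "that" : (S\(S\PP))/N
    [2,4] N   <
      [2,3] "bone" : NP\PP
      [3,4] "here" : N\(NP\PP)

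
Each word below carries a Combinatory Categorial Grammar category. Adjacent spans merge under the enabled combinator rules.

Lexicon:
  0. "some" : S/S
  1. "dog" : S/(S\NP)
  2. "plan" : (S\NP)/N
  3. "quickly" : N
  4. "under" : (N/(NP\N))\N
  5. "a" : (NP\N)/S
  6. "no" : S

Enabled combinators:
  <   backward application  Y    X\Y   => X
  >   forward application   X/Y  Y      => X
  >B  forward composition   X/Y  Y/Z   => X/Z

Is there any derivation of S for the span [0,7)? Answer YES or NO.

YES

[0,7] S   >
  [0,3] S/N   >B
    [0,1] "some" : S/S
    [1,3] S/N   >B
      [1,2] "dog" : S/(S\NP)
      [2,3] "plan" : (S\NP)/N
  [3,7] N   >
    [3,6] N/S   >B
      [3,5] N/(NP\N)   <
        [3,4] "quickly" : N
        [4,5] "under" : (N/(NP\N))\N
      [5,6] "a" : (NP\N)/S
    [6,7] "no" : S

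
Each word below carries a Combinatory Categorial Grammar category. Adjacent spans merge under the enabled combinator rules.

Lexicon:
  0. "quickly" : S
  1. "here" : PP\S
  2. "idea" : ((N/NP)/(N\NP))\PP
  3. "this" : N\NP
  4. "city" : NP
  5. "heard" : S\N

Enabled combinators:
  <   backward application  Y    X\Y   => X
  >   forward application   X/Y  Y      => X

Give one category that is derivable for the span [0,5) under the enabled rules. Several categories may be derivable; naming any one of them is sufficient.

N

[0,6] S   <
  [0,5] N   >
    [0,4] N/NP   >
      [0,3] (N/NP)/(N\NP)   <
        [0,2] PP   <
          [0,1] "quickly" : S
          [1,2] "here" : PP\S
        [2,3] "idea" : ((N/NP)/(N\NP))\PP
      [3,4] "this" : N\NP
    [4,5] "city" : NP
  [5,6] "heard" : S\N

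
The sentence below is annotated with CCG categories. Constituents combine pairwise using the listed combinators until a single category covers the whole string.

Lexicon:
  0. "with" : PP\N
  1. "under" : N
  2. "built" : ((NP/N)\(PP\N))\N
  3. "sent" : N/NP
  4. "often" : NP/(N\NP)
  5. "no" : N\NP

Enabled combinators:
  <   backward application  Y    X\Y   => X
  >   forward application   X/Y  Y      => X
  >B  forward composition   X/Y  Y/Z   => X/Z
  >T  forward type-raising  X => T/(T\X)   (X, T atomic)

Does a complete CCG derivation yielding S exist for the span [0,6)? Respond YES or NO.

NO

PP\N N ((NP/N)\(PP\N))\N N/NP NP/(N\NP) N\NP
CKY chart[0,6] = {N/(N\NP), NP, NP/(NP\NP), NP/(N\N), PP/(PP\NP), S/(S\NP)}; S ∉ chart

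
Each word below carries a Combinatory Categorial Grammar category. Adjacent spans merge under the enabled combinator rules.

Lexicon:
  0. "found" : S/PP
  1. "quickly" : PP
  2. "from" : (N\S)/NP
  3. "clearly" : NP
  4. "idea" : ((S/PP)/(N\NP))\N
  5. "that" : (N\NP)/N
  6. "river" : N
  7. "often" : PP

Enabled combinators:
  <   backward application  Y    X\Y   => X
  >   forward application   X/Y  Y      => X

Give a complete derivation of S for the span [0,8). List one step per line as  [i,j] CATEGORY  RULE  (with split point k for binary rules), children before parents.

[0,1] S/PP  lex  "found"
[1,2] PP  lex  "quickly"
[0,2] S  >  k=1
[2,3] (N\S)/NP  lex  "from"
[3,4] NP  lex  "clearly"
[2,4] N\S  >  k=3
[0,4] N  <  k=2
[4,5] ((S/PP)/(N\NP))\N  lex  "idea"
[0,5] (S/PP)/(N\NP)  <  k=4
[5,6] (N\NP)/N  lex  "that"
[6,7] N  lex  "river"
[5,7] N\NP  >  k=6
[0,7] S/PP  >  k=5
[7,8] PP  lex  "often"
[0,8] S  >  k=7

[0,8] S   >
  [0,7] S/PP   >
    [0,5] (S/PP)/(N\NP)   <
      [0,4] N   <
        [0,2] S   >
          [0,1] "found" : S/PP
          [1,2] "quickly" : PP
        [2,4] N\S   >
          [2,3] "from" : (N\S)/NP
          [3,4] "clearly" : NP
      [4,5] "idea" : ((S/PP)/(N\NP))\N
    [5,7] N\NP   >
      [5,6] "that" : (N\NP)/N
      [6,7] "river" : N
  [7,8] "often" : PP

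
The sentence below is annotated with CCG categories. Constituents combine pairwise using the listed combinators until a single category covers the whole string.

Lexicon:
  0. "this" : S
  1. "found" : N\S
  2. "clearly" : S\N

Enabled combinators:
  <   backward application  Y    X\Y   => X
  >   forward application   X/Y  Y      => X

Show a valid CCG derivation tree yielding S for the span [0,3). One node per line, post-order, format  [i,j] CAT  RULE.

[0,3] S   <
  [0,2] N   <
    [0,1] "this" : S
    [1,2] "found" : N\S
  [2,3] "clearly" : S\N

[0,1] S  lex  "this"
[1,2] N\S  lex  "found"
[0,2] N  <  k=1
[2,3] S\N  lex  "clearly"
[0,3] S  <  k=2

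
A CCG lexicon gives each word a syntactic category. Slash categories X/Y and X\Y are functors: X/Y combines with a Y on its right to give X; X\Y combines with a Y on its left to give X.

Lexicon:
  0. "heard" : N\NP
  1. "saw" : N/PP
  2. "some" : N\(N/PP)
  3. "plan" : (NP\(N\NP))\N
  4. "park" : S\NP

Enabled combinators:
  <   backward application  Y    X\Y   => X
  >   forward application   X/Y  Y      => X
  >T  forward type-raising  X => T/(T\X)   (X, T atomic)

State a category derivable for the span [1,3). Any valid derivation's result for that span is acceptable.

N

[0,5] S   <
  [0,4] NP   <
    [0,1] "heard" : N\NP
    [1,4] NP\(N\NP)   <
      [1,3] N   <
        [1,2] "saw" : N/PP
        [2,3] "some" : N\(N/PP)
      [3,4] "plan" : (NP\(N\NP))\N
  [4,5] "park" : S\NP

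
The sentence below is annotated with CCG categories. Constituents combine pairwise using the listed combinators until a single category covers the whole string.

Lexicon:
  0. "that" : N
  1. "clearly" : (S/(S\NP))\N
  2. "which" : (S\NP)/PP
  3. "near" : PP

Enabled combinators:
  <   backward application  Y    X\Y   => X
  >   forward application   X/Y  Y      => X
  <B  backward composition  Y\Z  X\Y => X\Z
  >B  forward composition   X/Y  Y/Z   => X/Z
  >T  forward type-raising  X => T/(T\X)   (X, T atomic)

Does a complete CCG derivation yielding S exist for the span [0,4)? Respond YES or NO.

YES

[0,4] S   >
  [0,2] S/(S\NP)   <
    [0,1] "that" : N
    [1,2] "clearly" : (S/(S\NP))\N
  [2,4] S\NP   >
    [2,3] "which" : (S\NP)/PP
    [3,4] "near" : PP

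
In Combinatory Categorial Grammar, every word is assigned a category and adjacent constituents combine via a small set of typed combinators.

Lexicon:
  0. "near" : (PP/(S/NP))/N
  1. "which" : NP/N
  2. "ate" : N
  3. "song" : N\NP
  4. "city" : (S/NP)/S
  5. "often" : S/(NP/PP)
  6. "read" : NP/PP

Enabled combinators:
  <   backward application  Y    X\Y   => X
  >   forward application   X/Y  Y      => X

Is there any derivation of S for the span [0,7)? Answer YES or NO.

NO

(PP/(S/NP))/N NP/N N N\NP (S/NP)/S S/(NP/PP) NP/PP
CKY chart[0,7] = {PP}; S ∉ chart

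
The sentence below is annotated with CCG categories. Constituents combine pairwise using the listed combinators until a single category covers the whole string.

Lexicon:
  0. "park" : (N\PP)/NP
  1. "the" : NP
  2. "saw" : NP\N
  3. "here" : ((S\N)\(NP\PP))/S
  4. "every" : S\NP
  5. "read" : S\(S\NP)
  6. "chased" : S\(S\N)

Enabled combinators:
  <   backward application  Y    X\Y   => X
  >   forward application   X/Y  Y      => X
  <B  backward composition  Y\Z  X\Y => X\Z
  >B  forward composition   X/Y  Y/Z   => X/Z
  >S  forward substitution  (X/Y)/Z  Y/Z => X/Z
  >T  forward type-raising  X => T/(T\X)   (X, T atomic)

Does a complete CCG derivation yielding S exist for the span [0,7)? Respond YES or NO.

YES

[0,7] S   <
  [0,6] S\N   <
    [0,3] NP\PP   <B
      [0,2] N\PP   >
        [0,1] "park" : (N\PP)/NP
        [1,2] "the" : NP
      [2,3] "saw" : NP\N
    [3,6] (S\N)\(NP\PP)   >
      [3,4] "here" : ((S\N)\(NP\PP))/S
      [4,6] S   <
        [4,5] "every" : S\NP
        [5,6] "read" : S\(S\NP)
  [6,7] "chased" : S\(S\N)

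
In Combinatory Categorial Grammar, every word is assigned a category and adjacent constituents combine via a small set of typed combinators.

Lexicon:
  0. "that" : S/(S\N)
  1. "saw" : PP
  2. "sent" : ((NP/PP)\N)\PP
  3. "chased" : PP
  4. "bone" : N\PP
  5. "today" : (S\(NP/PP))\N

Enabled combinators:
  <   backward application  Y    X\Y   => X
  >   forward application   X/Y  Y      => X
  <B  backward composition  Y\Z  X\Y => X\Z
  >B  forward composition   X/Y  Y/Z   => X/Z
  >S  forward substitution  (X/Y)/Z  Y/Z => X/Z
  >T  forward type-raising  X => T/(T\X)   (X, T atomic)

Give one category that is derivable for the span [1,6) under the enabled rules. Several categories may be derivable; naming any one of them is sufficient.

[0,6] S   >
  [0,1] "that" : S/(S\N)
  [1,6] S\N   <B
    [1,3] (NP/PP)\N   <
      [1,2] "saw" : PP
      [2,3] "sent" : ((NP/PP)\N)\PP
    [3,6] S\(NP/PP)   <
      [3,5] N   <
        [3,4] "chased" : PP
        [4,5] "bone" : N\PP
      [5,6] "today" : (S\(NP/PP))\N

S\N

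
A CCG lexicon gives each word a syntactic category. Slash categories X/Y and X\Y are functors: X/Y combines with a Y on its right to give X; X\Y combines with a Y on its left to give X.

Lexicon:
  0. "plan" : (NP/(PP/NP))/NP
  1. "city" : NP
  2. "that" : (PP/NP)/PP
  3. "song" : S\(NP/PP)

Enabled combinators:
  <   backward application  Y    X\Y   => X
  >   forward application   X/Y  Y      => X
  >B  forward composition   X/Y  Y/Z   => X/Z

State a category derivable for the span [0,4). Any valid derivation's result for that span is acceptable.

[0,4] S   <
  [0,3] NP/PP   >B
    [0,2] NP/(PP/NP)   >
      [0,1] "plan" : (NP/(PP/NP))/NP
      [1,2] "city" : NP
    [2,3] "that" : (PP/NP)/PP
  [3,4] "song" : S\(NP/PP)

S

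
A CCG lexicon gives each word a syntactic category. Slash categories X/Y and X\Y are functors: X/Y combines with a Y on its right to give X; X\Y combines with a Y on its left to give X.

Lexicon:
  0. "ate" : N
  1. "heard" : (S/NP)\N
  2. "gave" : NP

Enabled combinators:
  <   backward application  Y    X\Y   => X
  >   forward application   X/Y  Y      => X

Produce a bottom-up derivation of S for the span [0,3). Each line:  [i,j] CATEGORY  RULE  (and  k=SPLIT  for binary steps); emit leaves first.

[0,3] S   >
  [0,2] S/NP   <
    [0,1] "ate" : N
    [1,2] "heard" : (S/NP)\N
  [2,3] "gave" : NP

[0,1] N  lex  "ate"
[1,2] (S/NP)\N  lex  "heard"
[0,2] S/NP  <  k=1
[2,3] NP  lex  "gave"
[0,3] S  >  k=2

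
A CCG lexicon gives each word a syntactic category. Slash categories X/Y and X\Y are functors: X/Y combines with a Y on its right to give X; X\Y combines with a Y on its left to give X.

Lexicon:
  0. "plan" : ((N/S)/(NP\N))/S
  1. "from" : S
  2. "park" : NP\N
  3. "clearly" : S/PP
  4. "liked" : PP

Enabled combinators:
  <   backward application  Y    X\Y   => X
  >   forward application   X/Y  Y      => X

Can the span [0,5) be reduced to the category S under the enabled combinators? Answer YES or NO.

((N/S)/(NP\N))/S S NP\N S/PP PP
CKY chart[0,5] = {N}; S ∉ chart

NO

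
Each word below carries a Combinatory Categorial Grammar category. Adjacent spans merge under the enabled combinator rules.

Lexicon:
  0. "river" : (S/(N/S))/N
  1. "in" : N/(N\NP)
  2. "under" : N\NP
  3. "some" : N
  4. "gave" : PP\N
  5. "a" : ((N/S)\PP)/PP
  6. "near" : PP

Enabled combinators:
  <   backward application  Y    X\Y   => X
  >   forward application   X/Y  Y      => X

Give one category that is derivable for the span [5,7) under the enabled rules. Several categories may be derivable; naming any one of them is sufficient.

(N/S)\PP

[0,7] S   >
  [0,3] S/(N/S)   >
    [0,1] "river" : (S/(N/S))/N
    [1,3] N   >
      [1,2] "in" : N/(N\NP)
      [2,3] "under" : N\NP
  [3,7] N/S   <
    [3,5] PP   <
      [3,4] "some" : N
      [4,5] "gave" : PP\N
    [5,7] (N/S)\PP   >
      [5,6] "a" : ((N/S)\PP)/PP
      [6,7] "near" : PP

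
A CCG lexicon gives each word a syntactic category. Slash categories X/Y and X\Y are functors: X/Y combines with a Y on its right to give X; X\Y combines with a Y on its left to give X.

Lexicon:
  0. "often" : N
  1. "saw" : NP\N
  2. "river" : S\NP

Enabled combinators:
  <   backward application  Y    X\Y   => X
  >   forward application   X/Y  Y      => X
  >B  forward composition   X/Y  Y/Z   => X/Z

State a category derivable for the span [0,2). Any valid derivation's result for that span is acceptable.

[0,3] S   <
  [0,2] NP   <
    [0,1] "often" : N
    [1,2] "saw" : NP\N
  [2,3] "river" : S\NP

NP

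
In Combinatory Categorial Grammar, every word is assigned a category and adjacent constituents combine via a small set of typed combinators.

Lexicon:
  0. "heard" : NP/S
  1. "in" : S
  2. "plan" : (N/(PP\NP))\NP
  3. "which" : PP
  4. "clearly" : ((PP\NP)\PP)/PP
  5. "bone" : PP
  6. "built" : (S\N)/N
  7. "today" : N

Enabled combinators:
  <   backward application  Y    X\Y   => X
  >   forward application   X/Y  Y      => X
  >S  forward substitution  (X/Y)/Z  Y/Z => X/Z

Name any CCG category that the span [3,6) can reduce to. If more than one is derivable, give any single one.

[0,8] S   <
  [0,6] N   >
    [0,3] N/(PP\NP)   <
      [0,2] NP   >
        [0,1] "heard" : NP/S
        [1,2] "in" : S
      [2,3] "plan" : (N/(PP\NP))\NP
    [3,6] PP\NP   <
      [3,4] "which" : PP
      [4,6] (PP\NP)\PP   >
        [4,5] "clearly" : ((PP\NP)\PP)/PP
        [5,6] "bone" : PP
  [6,8] S\N   >
    [6,7] "built" : (S\N)/N
    [7,8] "today" : N

PP\NP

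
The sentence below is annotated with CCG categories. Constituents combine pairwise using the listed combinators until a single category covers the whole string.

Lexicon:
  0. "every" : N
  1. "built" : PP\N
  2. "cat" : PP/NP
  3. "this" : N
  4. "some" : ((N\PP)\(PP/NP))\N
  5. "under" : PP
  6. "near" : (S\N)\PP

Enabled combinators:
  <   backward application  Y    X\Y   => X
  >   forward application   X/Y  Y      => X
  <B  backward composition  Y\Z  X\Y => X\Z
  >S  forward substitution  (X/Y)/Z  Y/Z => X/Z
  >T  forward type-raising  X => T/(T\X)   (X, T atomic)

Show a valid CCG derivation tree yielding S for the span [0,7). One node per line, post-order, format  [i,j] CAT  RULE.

[0,7] S   <
  [0,2] PP   >
    [0,1] PP/(PP\N)   >T
      [0,1] "every" : N
    [1,2] "built" : PP\N
  [2,7] S\PP   <B
    [2,5] N\PP   <
      [2,3] "cat" : PP/NP
      [3,5] (N\PP)\(PP/NP)   <
        [3,4] "this" : N
        [4,5] "some" : ((N\PP)\(PP/NP))\N
    [5,7] S\N   <
      [5,6] "under" : PP
      [6,7] "near" : (S\N)\PP

[0,1] N  lex  "every"
[0,1] PP/(PP\N)  >T
[1,2] PP\N  lex  "built"
[0,2] PP  >  k=1
[2,3] PP/NP  lex  "cat"
[3,4] N  lex  "this"
[4,5] ((N\PP)\(PP/NP))\N  lex  "some"
[3,5] (N\PP)\(PP/NP)  <  k=4
[2,5] N\PP  <  k=3
[5,6] PP  lex  "under"
[6,7] (S\N)\PP  lex  "near"
[5,7] S\N  <  k=6
[2,7] S\PP  <B  k=5
[0,7] S  <  k=2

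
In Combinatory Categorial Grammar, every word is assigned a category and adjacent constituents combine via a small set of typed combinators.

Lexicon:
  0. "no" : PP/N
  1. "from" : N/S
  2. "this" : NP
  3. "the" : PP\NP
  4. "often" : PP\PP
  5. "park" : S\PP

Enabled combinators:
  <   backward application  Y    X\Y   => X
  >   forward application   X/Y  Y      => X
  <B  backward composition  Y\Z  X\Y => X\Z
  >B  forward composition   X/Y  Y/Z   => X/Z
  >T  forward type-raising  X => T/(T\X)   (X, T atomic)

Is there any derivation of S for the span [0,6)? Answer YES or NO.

NO

PP/N N/S NP PP\NP PP\PP S\PP
CKY chart[0,6] = {N/(N\PP), NP/(NP\PP), PP, PP/(N\N), PP/(PP\PP), PP/(S\S), S/(S\PP)}; S ∉ chart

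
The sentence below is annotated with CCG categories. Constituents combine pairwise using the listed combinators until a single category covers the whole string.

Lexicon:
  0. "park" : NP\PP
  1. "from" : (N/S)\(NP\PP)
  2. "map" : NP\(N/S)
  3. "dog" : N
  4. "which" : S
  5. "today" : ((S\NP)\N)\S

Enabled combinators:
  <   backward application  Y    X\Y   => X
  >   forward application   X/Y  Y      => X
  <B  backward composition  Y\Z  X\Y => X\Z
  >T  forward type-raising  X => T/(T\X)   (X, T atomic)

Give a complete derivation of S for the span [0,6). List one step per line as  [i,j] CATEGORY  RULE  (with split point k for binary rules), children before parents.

[0,6] S   <
  [0,3] NP   <
    [0,2] N/S   <
      [0,1] "park" : NP\PP
      [1,2] "from" : (N/S)\(NP\PP)
    [2,3] "map" : NP\(N/S)
  [3,6] S\NP   <
    [3,4] "dog" : N
    [4,6] (S\NP)\N   <
      [4,5] "which" : S
      [5,6] "today" : ((S\NP)\N)\S

[0,1] NP\PP  lex  "park"
[1,2] (N/S)\(NP\PP)  lex  "from"
[0,2] N/S  <  k=1
[2,3] NP\(N/S)  lex  "map"
[0,3] NP  <  k=2
[3,4] N  lex  "dog"
[4,5] S  lex  "which"
[5,6] ((S\NP)\N)\S  lex  "today"
[4,6] (S\NP)\N  <  k=5
[3,6] S\NP  <  k=4
[0,6] S  <  k=3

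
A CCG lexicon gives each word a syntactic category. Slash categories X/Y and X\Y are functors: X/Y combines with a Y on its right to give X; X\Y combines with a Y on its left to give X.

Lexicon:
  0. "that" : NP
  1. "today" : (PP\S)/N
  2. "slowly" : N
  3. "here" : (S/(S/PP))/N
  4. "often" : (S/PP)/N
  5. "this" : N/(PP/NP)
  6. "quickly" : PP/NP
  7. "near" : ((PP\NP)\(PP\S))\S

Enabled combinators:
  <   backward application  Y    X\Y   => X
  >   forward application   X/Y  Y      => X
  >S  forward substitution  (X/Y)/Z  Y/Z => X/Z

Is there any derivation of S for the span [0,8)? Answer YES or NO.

NP (PP\S)/N N (S/(S/PP))/N (S/PP)/N N/(PP/NP) PP/NP ((PP\NP)\(PP\S))\S
CKY chart[0,8] = {PP}; S ∉ chart

NO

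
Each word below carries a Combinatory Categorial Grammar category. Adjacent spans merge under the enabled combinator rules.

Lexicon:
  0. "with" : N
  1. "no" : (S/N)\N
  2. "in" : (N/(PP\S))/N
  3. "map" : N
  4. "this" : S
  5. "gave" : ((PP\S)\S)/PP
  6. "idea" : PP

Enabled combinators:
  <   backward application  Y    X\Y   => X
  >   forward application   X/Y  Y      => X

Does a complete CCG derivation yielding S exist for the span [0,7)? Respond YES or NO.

YES

[0,7] S   >
  [0,2] S/N   <
    [0,1] "with" : N
    [1,2] "no" : (S/N)\N
  [2,7] N   >
    [2,4] N/(PP\S)   >
      [2,3] "in" : (N/(PP\S))/N
      [3,4] "map" : N
    [4,7] PP\S   <
      [4,5] "this" : S
      [5,7] (PP\S)\S   >
        [5,6] "gave" : ((PP\S)\S)/PP
        [6,7] "idea" : PP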